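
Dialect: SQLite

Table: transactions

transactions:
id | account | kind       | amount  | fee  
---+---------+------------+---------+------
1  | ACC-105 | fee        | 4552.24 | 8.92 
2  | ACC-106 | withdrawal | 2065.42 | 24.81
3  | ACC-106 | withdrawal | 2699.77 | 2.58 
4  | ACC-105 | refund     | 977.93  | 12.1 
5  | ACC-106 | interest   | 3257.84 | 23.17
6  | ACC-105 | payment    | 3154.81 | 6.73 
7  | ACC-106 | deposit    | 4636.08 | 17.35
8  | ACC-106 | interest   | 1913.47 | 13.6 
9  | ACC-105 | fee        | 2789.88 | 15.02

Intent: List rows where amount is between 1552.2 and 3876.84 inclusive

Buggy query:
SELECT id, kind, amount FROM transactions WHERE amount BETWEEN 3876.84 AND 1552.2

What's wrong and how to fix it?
Bug: BETWEEN expects the lower bound first; with 3876.84 AND 1552.2 the range is empty

Fix: Swap the bounds so the smaller value comes first

Corrected query:
SELECT id, kind, amount FROM transactions WHERE amount BETWEEN 1552.2 AND 3876.84

Result:
id | kind       | amount 
---+------------+--------
2  | withdrawal | 2065.42
3  | withdrawal | 2699.77
5  | interest   | 3257.84
6  | payment    | 3154.81
8  | interest   | 1913.47
9  | fee        | 2789.88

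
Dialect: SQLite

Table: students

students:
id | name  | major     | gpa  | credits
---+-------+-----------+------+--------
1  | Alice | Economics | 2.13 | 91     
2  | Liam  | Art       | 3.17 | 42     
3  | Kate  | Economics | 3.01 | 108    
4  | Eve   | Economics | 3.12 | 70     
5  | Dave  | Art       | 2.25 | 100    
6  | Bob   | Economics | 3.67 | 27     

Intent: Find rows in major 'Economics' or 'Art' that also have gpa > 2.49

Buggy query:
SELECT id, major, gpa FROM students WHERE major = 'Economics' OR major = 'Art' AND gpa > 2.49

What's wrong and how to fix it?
Bug: Without parentheses, AND is evaluated before OR, so the gpa filter only applies to the 'Art' branch

Fix: Group the OR with parentheses (or use IN), then AND the threshold

Corrected query:
SELECT id, major, gpa FROM students WHERE (major = 'Economics' OR major = 'Art') AND gpa > 2.49

Result:
id | major     | gpa 
---+-----------+-----
2  | Art       | 3.17
3  | Economics | 3.01
4  | Economics | 3.12
6  | Economics | 3.67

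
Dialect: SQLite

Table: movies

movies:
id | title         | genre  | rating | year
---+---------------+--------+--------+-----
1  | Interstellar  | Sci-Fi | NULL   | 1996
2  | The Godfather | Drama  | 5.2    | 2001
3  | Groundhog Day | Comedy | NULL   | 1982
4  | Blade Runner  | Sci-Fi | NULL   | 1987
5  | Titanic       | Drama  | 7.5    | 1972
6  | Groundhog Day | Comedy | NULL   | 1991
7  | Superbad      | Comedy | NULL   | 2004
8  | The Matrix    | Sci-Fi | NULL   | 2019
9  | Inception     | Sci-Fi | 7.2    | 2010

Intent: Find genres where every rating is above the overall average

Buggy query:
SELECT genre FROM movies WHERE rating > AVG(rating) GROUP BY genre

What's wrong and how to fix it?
Bug: WHERE evaluates per row before aggregation, so AVG() is unavailable

Fix: Use a subquery for AVG and a HAVING MIN(...) filter so the condition holds for every row in the group

Corrected query:
SELECT genre FROM movies GROUP BY genre HAVING MIN(rating) > (SELECT AVG(rating) FROM movies)

Result:
genre 
------
Sci-Fi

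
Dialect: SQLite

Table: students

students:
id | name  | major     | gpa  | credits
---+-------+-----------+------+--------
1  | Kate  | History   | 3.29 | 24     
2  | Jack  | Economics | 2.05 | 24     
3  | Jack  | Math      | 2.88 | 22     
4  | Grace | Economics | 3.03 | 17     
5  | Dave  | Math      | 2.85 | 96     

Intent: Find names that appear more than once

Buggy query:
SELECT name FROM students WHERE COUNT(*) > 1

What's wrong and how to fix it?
Bug: WHERE can't reference COUNT(*); aggregates are computed after WHERE

Fix: GROUP BY name, then filter groups with HAVING COUNT(*) > 1

Corrected query:
SELECT name FROM students GROUP BY name HAVING COUNT(*) > 1

Result:
name
----
Jack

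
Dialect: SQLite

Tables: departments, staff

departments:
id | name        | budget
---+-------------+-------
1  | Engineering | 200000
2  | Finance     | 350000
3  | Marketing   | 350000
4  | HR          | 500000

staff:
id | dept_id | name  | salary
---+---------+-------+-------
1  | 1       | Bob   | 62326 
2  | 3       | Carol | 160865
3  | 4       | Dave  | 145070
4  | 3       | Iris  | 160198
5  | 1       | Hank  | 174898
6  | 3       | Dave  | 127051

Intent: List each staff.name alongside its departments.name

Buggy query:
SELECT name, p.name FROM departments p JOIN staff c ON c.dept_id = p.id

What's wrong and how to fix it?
Bug: 'name' exists in both joined tables, so the database can't tell which one is meant

Fix: Prefix ambiguous columns with the table alias

Corrected query:
SELECT c.name, p.name FROM departments p JOIN staff c ON c.dept_id = p.id

Result:
name  | name       
------+------------
Bob   | Engineering
Carol | Marketing  
Dave  | HR         
Iris  | Marketing  
Hank  | Engineering
Dave  | Marketing  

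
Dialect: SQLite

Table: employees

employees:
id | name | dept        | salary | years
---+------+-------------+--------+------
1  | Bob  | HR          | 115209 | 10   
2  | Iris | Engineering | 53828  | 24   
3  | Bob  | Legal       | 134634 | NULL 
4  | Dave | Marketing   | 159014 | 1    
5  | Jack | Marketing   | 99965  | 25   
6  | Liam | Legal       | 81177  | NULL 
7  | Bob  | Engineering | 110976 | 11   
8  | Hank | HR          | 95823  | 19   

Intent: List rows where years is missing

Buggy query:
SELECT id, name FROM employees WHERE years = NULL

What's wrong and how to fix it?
Bug: Comparing to NULL with '=' never matches; NULL = NULL is unknown, not true

Fix: Replace '= NULL' with 'IS NULL'

Corrected query:
SELECT id, name FROM employees WHERE years IS NULL

Result:
id | name
---+-----
3  | Bob 
6  | Liam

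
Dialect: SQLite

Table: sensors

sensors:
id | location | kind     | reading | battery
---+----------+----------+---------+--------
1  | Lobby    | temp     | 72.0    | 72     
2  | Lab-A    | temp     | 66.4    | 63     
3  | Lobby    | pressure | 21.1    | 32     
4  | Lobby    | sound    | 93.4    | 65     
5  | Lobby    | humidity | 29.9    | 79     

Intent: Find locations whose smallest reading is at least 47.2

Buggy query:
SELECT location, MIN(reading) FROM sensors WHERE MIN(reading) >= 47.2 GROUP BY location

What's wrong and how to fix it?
Bug: MIN() in WHERE is a misuse of aggregate

Fix: Replace WHERE with HAVING after the GROUP BY

Corrected query:
SELECT location, MIN(reading) FROM sensors GROUP BY location HAVING MIN(reading) >= 47.2

Result:
location | MIN(reading)
---------+-------------
Lab-A    | 66.4        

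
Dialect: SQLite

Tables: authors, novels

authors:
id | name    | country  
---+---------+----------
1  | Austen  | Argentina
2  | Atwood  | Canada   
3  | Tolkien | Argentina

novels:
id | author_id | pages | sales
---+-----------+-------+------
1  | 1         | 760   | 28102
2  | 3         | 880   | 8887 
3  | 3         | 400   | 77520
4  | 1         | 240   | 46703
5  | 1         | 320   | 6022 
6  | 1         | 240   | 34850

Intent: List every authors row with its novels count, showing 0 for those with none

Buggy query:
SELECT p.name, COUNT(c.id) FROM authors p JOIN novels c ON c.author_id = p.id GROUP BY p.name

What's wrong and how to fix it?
Bug: An inner join excludes parents with zero children

Fix: Switch to LEFT JOIN to retain unmatched parent rows

Corrected query:
SELECT p.name, COUNT(c.id) FROM authors p LEFT JOIN novels c ON c.author_id = p.id GROUP BY p.name

Result:
name    | COUNT(c.id)
--------+------------
Atwood  | 0          
Austen  | 4          
Tolkien | 2          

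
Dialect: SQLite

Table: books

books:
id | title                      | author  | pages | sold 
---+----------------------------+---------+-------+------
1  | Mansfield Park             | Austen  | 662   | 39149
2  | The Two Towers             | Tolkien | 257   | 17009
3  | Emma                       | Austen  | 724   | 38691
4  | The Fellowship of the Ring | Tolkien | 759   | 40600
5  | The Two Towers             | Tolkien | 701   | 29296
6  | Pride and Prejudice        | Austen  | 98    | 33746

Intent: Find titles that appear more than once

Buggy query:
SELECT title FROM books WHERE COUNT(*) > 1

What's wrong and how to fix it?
Bug: WHERE can't reference COUNT(*); aggregates are computed after WHERE

Fix: GROUP BY title, then filter groups with HAVING COUNT(*) > 1

Corrected query:
SELECT title FROM books GROUP BY title HAVING COUNT(*) > 1

Result:
title         
--------------
The Two Towers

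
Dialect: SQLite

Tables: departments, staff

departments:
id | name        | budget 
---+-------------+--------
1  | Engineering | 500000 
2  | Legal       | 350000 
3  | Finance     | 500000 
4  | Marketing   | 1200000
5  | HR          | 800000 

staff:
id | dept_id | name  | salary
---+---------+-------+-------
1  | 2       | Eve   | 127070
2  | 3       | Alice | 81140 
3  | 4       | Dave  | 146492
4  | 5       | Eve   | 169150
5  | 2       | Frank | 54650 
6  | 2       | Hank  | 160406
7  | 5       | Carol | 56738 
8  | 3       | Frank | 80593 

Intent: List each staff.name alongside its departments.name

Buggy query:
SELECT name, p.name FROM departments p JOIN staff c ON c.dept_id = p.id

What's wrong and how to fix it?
Bug: 'name' exists in both joined tables, so the database can't tell which one is meant

Fix: Prefix ambiguous columns with the table alias

Corrected query:
SELECT c.name, p.name FROM departments p JOIN staff c ON c.dept_id = p.id

Result:
name  | name     
------+----------
Eve   | Legal    
Alice | Finance  
Dave  | Marketing
Eve   | HR       
Frank | Legal    
Hank  | Legal    
Carol | HR       
Frank | Finance  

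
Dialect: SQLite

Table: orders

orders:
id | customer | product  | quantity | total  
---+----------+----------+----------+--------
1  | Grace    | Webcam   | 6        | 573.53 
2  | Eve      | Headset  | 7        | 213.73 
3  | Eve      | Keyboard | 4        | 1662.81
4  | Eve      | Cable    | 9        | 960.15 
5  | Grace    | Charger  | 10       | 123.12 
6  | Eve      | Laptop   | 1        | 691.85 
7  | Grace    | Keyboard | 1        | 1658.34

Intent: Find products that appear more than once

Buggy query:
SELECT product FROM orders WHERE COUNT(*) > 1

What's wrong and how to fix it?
Bug: WHERE can't reference COUNT(*); aggregates are computed after WHERE

Fix: GROUP BY product, then filter groups with HAVING COUNT(*) > 1

Corrected query:
SELECT product FROM orders GROUP BY product HAVING COUNT(*) > 1

Result:
product 
--------
Keyboard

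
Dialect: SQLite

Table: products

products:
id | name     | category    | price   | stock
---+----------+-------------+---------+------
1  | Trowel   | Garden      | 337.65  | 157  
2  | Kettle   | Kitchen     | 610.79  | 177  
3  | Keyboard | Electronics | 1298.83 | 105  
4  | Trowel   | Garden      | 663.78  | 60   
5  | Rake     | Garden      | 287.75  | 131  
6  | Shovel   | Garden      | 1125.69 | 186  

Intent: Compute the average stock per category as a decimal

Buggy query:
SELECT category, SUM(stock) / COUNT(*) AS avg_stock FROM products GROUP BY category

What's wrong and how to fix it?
Bug: Both operands are integers, so '/' performs integer division and truncates

Fix: Multiply by 1.0 (or CAST to REAL) to force floating-point division

Corrected query:
SELECT category, SUM(stock) * 1.0 / COUNT(*) AS avg_stock FROM products GROUP BY category

Result:
category    | avg_stock
------------+----------
Electronics | 105      
Garden      | 133.5    
Kitchen     | 177      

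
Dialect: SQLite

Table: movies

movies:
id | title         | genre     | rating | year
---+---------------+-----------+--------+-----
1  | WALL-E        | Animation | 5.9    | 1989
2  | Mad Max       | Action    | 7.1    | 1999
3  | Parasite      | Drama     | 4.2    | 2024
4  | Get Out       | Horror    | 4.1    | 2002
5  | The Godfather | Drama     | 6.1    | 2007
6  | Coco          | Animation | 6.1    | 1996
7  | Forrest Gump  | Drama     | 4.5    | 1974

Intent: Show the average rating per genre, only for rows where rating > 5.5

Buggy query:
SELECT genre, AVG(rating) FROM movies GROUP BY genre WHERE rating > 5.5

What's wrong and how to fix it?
Bug: Row-level WHERE must come before GROUP BY in the clause order

Fix: Move the WHERE clause before GROUP BY

Corrected query:
SELECT genre, AVG(rating) FROM movies WHERE rating > 5.5 GROUP BY genre

Result:
genre     | AVG(rating)
----------+------------
Action    | 7.1        
Animation | 6          
Drama     | 6.1        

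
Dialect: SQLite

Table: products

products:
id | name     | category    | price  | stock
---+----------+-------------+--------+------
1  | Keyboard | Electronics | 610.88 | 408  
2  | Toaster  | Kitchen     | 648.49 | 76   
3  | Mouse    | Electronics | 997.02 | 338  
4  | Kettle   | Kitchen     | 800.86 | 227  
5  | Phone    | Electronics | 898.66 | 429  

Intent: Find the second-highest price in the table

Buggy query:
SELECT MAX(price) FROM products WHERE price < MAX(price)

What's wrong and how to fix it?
Bug: The inner MAX is an aggregate inside WHERE, which is not allowed

Fix: Compute the overall MAX in a subquery, then take MAX of rows below it

Corrected query:
SELECT MAX(price) FROM products WHERE price < (SELECT MAX(price) FROM products)

Result:
MAX(price)
----------
898.66    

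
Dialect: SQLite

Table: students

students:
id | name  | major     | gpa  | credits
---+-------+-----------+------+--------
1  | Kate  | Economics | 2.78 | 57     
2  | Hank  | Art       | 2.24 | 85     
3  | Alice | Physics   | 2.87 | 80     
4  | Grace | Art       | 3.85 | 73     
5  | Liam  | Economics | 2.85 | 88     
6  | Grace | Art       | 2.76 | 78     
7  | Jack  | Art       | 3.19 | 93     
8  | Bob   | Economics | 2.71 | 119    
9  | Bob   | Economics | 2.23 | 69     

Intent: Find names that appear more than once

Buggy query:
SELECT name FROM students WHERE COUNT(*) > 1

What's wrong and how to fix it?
Bug: WHERE can't reference COUNT(*); aggregates are computed after WHERE

Fix: GROUP BY name, then filter groups with HAVING COUNT(*) > 1

Corrected query:
SELECT name FROM students GROUP BY name HAVING COUNT(*) > 1

Result:
name 
-----
Bob  
Grace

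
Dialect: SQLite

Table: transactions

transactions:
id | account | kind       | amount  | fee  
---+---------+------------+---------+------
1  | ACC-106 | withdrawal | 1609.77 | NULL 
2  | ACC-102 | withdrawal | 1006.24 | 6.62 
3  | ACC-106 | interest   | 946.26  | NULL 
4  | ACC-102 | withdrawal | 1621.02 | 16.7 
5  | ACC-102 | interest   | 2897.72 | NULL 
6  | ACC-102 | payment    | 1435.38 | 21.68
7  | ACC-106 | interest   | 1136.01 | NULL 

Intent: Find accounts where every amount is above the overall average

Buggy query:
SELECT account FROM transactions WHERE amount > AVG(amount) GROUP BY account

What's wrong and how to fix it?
Bug: AVG() is an aggregate; it can't sit directly in WHERE

Fix: Compute the overall average in a scalar subquery and compare each group's MIN against it in HAVING

Corrected query:
SELECT account FROM transactions GROUP BY account HAVING MIN(amount) > (SELECT AVG(amount) FROM transactions)

Result:
(no rows)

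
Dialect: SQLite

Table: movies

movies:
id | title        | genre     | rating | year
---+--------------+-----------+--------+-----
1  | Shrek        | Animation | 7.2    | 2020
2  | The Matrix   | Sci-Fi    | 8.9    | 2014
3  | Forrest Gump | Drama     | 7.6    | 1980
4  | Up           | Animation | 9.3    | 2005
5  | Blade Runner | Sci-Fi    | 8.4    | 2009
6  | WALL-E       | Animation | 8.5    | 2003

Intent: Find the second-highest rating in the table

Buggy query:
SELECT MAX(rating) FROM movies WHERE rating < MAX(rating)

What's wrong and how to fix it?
Bug: The inner MAX is an aggregate inside WHERE, which is not allowed

Fix: Put the inner MAX in a scalar subquery

Corrected query:
SELECT MAX(rating) FROM movies WHERE rating < (SELECT MAX(rating) FROM movies)

Result:
MAX(rating)
-----------
8.9        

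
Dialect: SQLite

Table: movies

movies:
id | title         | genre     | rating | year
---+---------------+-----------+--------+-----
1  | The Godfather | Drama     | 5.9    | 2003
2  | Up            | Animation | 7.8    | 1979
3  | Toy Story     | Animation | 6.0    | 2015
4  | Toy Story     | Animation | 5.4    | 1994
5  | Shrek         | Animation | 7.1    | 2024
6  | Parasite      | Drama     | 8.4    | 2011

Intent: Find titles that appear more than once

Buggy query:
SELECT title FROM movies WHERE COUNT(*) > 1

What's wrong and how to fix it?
Bug: WHERE can't reference COUNT(*); aggregates are computed after WHERE

Fix: GROUP BY title, then filter groups with HAVING COUNT(*) > 1

Corrected query:
SELECT title FROM movies GROUP BY title HAVING COUNT(*) > 1

Result:
title    
---------
Toy Story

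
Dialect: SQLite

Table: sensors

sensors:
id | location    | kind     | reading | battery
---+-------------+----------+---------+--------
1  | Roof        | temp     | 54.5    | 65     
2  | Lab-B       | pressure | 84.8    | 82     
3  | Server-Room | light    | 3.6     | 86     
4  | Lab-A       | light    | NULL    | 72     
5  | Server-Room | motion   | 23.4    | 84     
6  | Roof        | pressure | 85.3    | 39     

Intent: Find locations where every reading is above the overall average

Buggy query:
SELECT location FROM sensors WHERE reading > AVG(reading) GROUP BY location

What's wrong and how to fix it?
Bug: WHERE evaluates per row before aggregation, so AVG() is unavailable

Fix: Compute the overall average in a scalar subquery and compare each group's MIN against it in HAVING

Corrected query:
SELECT location FROM sensors GROUP BY location HAVING MIN(reading) > (SELECT AVG(reading) FROM sensors)

Result:
location
--------
Lab-B   
Roof    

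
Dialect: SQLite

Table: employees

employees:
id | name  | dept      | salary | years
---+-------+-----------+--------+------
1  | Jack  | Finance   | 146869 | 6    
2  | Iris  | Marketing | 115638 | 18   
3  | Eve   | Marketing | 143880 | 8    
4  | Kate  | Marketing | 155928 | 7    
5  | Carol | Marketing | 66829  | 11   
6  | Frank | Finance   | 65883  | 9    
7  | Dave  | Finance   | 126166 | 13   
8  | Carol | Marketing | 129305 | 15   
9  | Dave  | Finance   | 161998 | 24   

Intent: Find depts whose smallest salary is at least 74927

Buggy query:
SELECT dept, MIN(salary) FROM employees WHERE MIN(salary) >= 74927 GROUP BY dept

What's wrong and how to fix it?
Bug: Aggregates like MIN are computed per group after WHERE runs

Fix: Replace WHERE with HAVING after the GROUP BY

Corrected query:
SELECT dept, MIN(salary) FROM employees GROUP BY dept HAVING MIN(salary) >= 74927

Result:
(no rows)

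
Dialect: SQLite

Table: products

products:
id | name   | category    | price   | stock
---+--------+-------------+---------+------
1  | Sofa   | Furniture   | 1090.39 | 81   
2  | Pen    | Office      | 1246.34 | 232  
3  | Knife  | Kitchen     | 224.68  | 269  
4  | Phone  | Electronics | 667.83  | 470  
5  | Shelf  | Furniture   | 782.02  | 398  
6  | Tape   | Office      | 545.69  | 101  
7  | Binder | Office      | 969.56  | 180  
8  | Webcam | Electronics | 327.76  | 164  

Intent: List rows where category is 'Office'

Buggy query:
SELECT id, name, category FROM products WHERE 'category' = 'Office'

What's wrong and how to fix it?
Bug: Single quotes denote string literals in SQL; the column name is being compared as a constant string

Fix: Reference the column as category without single quotes

Corrected query:
SELECT id, name, category FROM products WHERE category = 'Office'

Result:
id | name   | category
---+--------+---------
2  | Pen    | Office  
6  | Tape   | Office  
7  | Binder | Office  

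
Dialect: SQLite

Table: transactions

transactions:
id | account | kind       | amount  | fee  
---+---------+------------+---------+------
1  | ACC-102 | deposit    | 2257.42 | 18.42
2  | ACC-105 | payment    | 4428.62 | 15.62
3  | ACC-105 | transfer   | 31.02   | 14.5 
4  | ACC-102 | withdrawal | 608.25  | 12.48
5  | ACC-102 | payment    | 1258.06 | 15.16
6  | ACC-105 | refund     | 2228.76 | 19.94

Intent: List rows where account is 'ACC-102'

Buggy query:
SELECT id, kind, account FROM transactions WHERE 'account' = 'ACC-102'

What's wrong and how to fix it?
Bug: 'account' in single quotes is a string literal, not the column; the comparison is literal-vs-literal and never true

Fix: Reference the column as account without single quotes

Corrected query:
SELECT id, kind, account FROM transactions WHERE account = 'ACC-102'

Result:
id | kind       | account
---+------------+--------
1  | deposit    | ACC-102
4  | withdrawal | ACC-102
5  | payment    | ACC-102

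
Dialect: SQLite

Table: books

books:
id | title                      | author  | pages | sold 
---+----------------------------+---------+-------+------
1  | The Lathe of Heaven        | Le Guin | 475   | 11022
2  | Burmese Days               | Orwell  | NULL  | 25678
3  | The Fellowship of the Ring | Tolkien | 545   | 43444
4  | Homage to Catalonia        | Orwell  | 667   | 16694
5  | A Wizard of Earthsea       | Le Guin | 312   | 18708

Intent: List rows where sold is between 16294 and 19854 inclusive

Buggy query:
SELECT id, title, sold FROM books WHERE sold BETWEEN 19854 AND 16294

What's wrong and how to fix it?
Bug: The bounds are reversed; BETWEEN a AND b requires a <= b to match anything

Fix: Swap the bounds so the smaller value comes first

Corrected query:
SELECT id, title, sold FROM books WHERE sold BETWEEN 16294 AND 19854

Result:
id | title                | sold 
---+----------------------+------
4  | Homage to Catalonia  | 16694
5  | A Wizard of Earthsea | 18708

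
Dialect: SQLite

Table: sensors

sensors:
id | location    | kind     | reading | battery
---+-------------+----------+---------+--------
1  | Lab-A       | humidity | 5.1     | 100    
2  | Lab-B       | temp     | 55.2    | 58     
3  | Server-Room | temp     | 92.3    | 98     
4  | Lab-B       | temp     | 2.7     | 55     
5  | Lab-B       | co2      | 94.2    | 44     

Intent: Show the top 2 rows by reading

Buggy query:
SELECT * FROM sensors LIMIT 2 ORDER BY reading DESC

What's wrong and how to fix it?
Bug: ORDER BY cannot follow LIMIT; LIMIT is the final clause

Fix: Sort with ORDER BY, then apply LIMIT

Corrected query:
SELECT * FROM sensors ORDER BY reading DESC LIMIT 2

Result:
id | location    | kind | reading | battery
---+-------------+------+---------+--------
5  | Lab-B       | co2  | 94.2    | 44     
3  | Server-Room | temp | 92.3    | 98     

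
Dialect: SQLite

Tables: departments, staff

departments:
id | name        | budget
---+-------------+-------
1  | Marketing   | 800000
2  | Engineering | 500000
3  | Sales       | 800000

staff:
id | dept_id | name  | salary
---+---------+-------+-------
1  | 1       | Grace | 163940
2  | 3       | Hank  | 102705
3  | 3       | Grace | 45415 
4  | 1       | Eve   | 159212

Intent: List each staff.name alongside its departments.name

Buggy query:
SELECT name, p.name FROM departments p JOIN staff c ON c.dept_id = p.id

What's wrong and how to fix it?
Bug: 'name' exists in both joined tables, so the database can't tell which one is meant

Fix: Prefix ambiguous columns with the table alias

Corrected query:
SELECT c.name, p.name FROM departments p JOIN staff c ON c.dept_id = p.id

Result:
name  | name     
------+----------
Grace | Marketing
Hank  | Sales    
Grace | Sales    
Eve   | Marketing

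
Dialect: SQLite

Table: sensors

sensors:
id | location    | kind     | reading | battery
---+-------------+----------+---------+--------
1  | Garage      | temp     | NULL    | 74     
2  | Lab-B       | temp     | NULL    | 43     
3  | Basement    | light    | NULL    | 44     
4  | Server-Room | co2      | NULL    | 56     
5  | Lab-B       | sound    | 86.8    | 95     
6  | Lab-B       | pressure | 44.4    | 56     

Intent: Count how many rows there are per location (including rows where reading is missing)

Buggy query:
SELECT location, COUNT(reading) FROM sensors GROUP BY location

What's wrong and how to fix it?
Bug: COUNT(column) counts non-NULL values only; rows with NULL reading aren't counted

Fix: Replace COUNT(reading) with COUNT(*)

Corrected query:
SELECT location, COUNT(*) FROM sensors GROUP BY location

Result:
location    | COUNT(*)
------------+---------
Basement    | 1       
Garage      | 1       
Lab-B       | 3       
Server-Room | 1       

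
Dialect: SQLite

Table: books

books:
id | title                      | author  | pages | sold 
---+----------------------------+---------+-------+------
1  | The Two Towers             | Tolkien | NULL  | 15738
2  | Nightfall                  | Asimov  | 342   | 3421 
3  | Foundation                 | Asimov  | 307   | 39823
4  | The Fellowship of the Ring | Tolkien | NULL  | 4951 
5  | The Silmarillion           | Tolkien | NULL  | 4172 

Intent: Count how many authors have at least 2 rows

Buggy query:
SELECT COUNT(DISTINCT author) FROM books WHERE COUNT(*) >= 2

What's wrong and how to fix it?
Bug: COUNT(*) cannot appear in WHERE; the per-group count doesn't exist yet

Fix: Group first with HAVING COUNT(*) >= 2, then COUNT the resulting groups

Corrected query:
SELECT COUNT(*) FROM (SELECT author FROM books GROUP BY author HAVING COUNT(*) >= 2)

Result:
COUNT(*)
--------
2       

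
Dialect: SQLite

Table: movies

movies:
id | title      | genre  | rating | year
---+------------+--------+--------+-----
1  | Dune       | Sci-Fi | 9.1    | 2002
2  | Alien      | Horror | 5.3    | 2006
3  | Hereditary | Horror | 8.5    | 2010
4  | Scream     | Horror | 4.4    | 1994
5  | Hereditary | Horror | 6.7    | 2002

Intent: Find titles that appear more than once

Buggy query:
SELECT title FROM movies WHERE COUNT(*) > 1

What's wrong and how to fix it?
Bug: WHERE can't reference COUNT(*); aggregates are computed after WHERE

Fix: Group first, then use HAVING for the count condition

Corrected query:
SELECT title FROM movies GROUP BY title HAVING COUNT(*) > 1

Result:
title     
----------
Hereditary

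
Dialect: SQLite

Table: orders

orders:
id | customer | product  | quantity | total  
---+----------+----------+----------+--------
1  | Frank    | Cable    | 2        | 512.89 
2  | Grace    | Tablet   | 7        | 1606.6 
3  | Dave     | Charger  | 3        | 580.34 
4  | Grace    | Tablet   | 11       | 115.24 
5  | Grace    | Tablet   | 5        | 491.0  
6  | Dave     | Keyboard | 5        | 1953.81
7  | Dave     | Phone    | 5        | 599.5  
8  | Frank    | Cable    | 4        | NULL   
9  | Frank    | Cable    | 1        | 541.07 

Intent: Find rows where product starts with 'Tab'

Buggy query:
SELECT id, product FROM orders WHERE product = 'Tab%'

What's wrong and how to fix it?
Bug: '=' compares the literal string including the % character; pattern matching needs LIKE

Fix: Replace '=' with LIKE so 'Tab%' is treated as a pattern

Corrected query:
SELECT id, product FROM orders WHERE product LIKE 'Tab%'

Result:
id | product
---+--------
2  | Tablet 
4  | Tablet 
5  | Tablet 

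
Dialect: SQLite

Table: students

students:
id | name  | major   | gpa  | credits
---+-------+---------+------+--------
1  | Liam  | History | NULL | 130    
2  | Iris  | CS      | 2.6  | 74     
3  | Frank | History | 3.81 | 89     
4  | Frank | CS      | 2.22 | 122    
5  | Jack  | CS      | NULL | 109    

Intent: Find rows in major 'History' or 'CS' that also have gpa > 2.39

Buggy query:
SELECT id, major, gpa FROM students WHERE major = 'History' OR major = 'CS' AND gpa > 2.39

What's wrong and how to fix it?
Bug: Without parentheses, AND is evaluated before OR, so the gpa filter only applies to the 'CS' branch

Fix: Add parentheses around the OR so the AND applies to both alternatives

Corrected query:
SELECT id, major, gpa FROM students WHERE (major = 'History' OR major = 'CS') AND gpa > 2.39

Result:
id | major   | gpa 
---+---------+-----
2  | CS      | 2.6 
3  | History | 3.81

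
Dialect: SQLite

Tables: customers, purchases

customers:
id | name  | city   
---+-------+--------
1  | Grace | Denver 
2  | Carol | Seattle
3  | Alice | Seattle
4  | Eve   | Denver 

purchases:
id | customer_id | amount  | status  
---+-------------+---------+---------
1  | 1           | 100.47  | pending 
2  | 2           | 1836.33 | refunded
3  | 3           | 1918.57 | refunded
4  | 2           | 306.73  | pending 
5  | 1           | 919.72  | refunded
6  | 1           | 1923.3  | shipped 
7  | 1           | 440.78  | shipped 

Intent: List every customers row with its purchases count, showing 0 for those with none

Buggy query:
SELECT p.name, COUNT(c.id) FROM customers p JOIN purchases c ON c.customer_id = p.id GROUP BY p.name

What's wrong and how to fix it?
Bug: INNER JOIN drops customers rows that have no matching purchases rows

Fix: Use LEFT JOIN so parents without children still appear (COUNT(c.id) gives 0)

Corrected query:
SELECT p.name, COUNT(c.id) FROM customers p LEFT JOIN purchases c ON c.customer_id = p.id GROUP BY p.name

Result:
name  | COUNT(c.id)
------+------------
Alice | 1          
Carol | 2          
Eve   | 0          
Grace | 4          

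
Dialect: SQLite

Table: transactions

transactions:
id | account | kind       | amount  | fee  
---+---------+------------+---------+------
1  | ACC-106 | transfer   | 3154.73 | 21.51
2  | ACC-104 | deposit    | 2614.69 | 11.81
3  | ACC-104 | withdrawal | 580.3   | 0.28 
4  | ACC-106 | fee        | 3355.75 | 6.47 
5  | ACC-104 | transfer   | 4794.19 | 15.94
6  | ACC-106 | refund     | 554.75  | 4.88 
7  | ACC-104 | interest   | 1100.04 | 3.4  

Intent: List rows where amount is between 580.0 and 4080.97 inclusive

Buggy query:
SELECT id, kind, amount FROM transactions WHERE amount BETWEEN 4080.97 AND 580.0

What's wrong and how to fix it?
Bug: BETWEEN expects the lower bound first; with 4080.97 AND 580.0 the range is empty

Fix: Swap the bounds so the smaller value comes first

Corrected query:
SELECT id, kind, amount FROM transactions WHERE amount BETWEEN 580.0 AND 4080.97

Result:
id | kind       | amount 
---+------------+--------
1  | transfer   | 3154.73
2  | deposit    | 2614.69
3  | withdrawal | 580.3  
4  | fee        | 3355.75
7  | interest   | 1100.04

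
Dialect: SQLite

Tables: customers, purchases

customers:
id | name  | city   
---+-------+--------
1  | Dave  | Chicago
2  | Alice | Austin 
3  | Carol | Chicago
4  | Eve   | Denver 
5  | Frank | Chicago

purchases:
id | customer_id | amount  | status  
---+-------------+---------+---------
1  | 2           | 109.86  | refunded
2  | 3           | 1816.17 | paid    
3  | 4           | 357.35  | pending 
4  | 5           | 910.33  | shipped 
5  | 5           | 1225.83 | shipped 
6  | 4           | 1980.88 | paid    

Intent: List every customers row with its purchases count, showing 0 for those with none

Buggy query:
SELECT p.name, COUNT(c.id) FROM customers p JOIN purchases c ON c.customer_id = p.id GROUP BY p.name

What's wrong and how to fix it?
Bug: An inner join excludes parents with zero children

Fix: Use LEFT JOIN so parents without children still appear (COUNT(c.id) gives 0)

Corrected query:
SELECT p.name, COUNT(c.id) FROM customers p LEFT JOIN purchases c ON c.customer_id = p.id GROUP BY p.name

Result:
name  | COUNT(c.id)
------+------------
Alice | 1          
Carol | 1          
Dave  | 0          
Eve   | 2          
Frank | 2          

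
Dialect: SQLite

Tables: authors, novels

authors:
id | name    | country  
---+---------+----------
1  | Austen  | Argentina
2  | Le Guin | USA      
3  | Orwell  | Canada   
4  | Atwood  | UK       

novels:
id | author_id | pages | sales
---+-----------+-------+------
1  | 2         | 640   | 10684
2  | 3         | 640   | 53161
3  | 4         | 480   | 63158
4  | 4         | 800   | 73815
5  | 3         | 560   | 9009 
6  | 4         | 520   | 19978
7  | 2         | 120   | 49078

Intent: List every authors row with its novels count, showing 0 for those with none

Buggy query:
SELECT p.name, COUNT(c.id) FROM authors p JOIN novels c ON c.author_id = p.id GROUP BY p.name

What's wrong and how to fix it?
Bug: An inner join excludes parents with zero children

Fix: Switch to LEFT JOIN to retain unmatched parent rows

Corrected query:
SELECT p.name, COUNT(c.id) FROM authors p LEFT JOIN novels c ON c.author_id = p.id GROUP BY p.name

Result:
name    | COUNT(c.id)
--------+------------
Atwood  | 3          
Austen  | 0          
Le Guin | 2          
Orwell  | 2          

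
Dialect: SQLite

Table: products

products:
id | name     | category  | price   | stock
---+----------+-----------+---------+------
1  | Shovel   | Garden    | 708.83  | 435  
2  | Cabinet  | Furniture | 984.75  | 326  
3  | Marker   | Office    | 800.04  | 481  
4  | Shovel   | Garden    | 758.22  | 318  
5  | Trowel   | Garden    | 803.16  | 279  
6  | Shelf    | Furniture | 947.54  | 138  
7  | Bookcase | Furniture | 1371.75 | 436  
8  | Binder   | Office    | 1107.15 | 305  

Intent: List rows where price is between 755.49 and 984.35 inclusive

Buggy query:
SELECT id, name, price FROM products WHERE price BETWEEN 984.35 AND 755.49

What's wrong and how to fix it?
Bug: The bounds are reversed; BETWEEN a AND b requires a <= b to match anything

Fix: Write BETWEEN 755.49 AND 984.35

Corrected query:
SELECT id, name, price FROM products WHERE price BETWEEN 755.49 AND 984.35

Result:
id | name   | price 
---+--------+-------
3  | Marker | 800.04
4  | Shovel | 758.22
5  | Trowel | 803.16
6  | Shelf  | 947.54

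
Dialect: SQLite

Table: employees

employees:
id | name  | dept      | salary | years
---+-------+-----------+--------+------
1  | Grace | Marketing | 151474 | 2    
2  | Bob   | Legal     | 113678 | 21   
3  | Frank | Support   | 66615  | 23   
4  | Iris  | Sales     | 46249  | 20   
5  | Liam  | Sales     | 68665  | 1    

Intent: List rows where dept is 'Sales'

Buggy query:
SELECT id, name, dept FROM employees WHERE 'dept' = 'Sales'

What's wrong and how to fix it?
Bug: Single quotes denote string literals in SQL; the column name is being compared as a constant string

Fix: Reference the column as dept without single quotes

Corrected query:
SELECT id, name, dept FROM employees WHERE dept = 'Sales'

Result:
id | name | dept 
---+------+------
4  | Iris | Sales
5  | Liam | Sales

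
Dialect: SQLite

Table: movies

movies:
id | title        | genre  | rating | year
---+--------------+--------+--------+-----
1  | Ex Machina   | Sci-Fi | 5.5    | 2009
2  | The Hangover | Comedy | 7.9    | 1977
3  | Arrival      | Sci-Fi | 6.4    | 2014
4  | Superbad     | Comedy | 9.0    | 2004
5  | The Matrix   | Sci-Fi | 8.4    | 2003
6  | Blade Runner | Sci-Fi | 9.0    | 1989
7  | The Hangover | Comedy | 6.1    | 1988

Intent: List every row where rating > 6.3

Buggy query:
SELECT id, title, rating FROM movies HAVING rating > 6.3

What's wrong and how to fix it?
Bug: HAVING filters the output of aggregation, but this query has no GROUP BY and no aggregate functions, so SQLite rejects it (HAVING clause on a non-aggregate query); the condition here is per row

Fix: Replace HAVING with WHERE since the condition applies to individual rows

Corrected query:
SELECT id, title, rating FROM movies WHERE rating > 6.3

Result:
id | title        | rating
---+--------------+-------
2  | The Hangover | 7.9   
3  | Arrival      | 6.4   
4  | Superbad     | 9     
5  | The Matrix   | 8.4   
6  | Blade Runner | 9     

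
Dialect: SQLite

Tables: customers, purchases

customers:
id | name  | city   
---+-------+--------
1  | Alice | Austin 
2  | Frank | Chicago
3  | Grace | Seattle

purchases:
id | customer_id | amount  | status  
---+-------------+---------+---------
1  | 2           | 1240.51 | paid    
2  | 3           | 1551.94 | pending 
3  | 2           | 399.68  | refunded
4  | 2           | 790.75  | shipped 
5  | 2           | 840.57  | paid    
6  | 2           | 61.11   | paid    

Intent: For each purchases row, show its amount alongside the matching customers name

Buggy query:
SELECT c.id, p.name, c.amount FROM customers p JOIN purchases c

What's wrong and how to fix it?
Bug: Missing join condition: each purchases row is matched to all customers rows instead of just its own

Fix: Add ON c.customer_id = p.id to the JOIN

Corrected query:
SELECT c.id, p.name, c.amount FROM customers p JOIN purchases c ON c.customer_id = p.id

Result:
id | name  | amount 
---+-------+--------
1  | Frank | 1240.51
2  | Grace | 1551.94
3  | Frank | 399.68 
4  | Frank | 790.75 
5  | Frank | 840.57 
6  | Frank | 61.11  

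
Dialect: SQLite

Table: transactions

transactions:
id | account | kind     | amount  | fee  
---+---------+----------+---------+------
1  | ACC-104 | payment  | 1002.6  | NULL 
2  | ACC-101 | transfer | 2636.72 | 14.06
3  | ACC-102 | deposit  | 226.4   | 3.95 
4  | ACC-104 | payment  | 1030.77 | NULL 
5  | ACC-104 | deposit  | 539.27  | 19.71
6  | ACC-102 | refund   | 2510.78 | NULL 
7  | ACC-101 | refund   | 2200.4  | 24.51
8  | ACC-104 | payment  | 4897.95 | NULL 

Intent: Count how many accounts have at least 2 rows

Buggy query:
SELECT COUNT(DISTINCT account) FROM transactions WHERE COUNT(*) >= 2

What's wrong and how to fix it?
Bug: COUNT(*) cannot appear in WHERE; the per-group count doesn't exist yet

Fix: Group first with HAVING COUNT(*) >= 2, then COUNT the resulting groups

Corrected query:
SELECT COUNT(*) FROM (SELECT account FROM transactions GROUP BY account HAVING COUNT(*) >= 2)

Result:
COUNT(*)
--------
3       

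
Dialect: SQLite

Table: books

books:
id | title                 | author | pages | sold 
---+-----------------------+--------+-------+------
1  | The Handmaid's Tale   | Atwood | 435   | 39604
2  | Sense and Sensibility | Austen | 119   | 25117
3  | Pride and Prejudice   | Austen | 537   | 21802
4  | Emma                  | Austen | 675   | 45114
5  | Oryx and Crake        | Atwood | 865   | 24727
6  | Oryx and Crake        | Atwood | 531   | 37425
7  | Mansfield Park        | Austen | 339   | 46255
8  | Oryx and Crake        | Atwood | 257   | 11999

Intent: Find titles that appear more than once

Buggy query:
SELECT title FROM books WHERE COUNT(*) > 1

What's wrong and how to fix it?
Bug: WHERE can't reference COUNT(*); aggregates are computed after WHERE

Fix: GROUP BY title, then filter groups with HAVING COUNT(*) > 1

Corrected query:
SELECT title FROM books GROUP BY title HAVING COUNT(*) > 1

Result:
title         
--------------
Oryx and Crake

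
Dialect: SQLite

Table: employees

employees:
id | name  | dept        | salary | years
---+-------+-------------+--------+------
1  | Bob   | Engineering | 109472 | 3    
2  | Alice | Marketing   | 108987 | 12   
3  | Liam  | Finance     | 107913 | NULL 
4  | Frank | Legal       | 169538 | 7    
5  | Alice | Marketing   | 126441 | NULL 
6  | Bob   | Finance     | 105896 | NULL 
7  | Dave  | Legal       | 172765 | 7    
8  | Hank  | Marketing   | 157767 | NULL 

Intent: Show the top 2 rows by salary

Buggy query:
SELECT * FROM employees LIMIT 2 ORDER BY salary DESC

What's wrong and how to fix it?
Bug: ORDER BY cannot follow LIMIT; LIMIT is the final clause

Fix: Swap the clauses: ORDER BY first, then LIMIT

Corrected query:
SELECT * FROM employees ORDER BY salary DESC LIMIT 2

Result:
id | name  | dept  | salary | years
---+-------+-------+--------+------
7  | Dave  | Legal | 172765 | 7    
4  | Frank | Legal | 169538 | 7    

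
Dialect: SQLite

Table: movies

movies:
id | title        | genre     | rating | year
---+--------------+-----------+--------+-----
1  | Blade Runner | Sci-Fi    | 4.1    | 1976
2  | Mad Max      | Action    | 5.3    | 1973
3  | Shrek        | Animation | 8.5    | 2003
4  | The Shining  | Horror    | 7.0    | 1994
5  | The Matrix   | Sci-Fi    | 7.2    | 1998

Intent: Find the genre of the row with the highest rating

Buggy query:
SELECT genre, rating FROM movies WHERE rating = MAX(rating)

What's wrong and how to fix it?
Bug: MAX(rating) is an aggregate and cannot be used directly in WHERE

Fix: Use a subquery: WHERE rating = (SELECT MAX(rating) FROM movies)

Corrected query:
SELECT genre, rating FROM movies WHERE rating = (SELECT MAX(rating) FROM movies)

Result:
genre     | rating
----------+-------
Animation | 8.5   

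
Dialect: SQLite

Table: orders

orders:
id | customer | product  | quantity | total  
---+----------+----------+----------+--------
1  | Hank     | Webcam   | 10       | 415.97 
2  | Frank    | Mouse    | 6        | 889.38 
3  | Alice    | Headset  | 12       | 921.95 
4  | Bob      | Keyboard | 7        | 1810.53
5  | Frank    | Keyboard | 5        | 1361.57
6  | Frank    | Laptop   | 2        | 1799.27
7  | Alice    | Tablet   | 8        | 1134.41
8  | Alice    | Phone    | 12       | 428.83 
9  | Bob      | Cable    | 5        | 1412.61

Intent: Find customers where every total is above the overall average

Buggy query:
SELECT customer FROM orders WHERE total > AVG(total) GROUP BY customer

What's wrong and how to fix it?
Bug: AVG() is an aggregate; it can't sit directly in WHERE

Fix: Use a subquery for AVG and a HAVING MIN(...) filter so the condition holds for every row in the group

Corrected query:
SELECT customer FROM orders GROUP BY customer HAVING MIN(total) > (SELECT AVG(total) FROM orders)

Result:
customer
--------
Bob     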